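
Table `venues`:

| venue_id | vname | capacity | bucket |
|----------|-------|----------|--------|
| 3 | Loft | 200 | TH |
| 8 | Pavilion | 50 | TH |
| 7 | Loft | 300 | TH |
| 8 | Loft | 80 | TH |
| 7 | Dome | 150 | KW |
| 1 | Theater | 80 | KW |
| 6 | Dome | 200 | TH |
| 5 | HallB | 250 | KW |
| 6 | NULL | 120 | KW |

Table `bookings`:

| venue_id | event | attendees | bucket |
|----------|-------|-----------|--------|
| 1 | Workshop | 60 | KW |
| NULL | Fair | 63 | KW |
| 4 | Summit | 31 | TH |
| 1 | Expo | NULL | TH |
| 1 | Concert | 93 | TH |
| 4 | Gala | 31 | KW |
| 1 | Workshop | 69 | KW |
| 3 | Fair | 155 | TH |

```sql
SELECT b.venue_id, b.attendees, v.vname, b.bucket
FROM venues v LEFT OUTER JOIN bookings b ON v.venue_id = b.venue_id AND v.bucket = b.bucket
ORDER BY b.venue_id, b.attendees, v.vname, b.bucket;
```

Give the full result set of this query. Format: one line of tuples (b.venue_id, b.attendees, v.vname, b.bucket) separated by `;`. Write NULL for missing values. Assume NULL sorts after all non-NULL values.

(1, 60, Theater, KW); (1, 69, Theater, KW); (3, 155, Loft, TH); (NULL, NULL, Dome, NULL); (NULL, NULL, Dome, NULL); (NULL, NULL, HallB, NULL); (NULL, NULL, Loft, NULL); (NULL, NULL, Loft, NULL); (NULL, NULL, Pavilion, NULL); (NULL, NULL, NULL, NULL)

LEFT JOIN keeps every row from `venues`; unmatched rows get NULL for `bookings`'s columns.
Matching on v.venue_id = b.venue_id AND v.bucket = b.bucket. A NULL in a compared column never satisfies the condition.
- v row (venue_id=3, bucket=TH): matches 1 b row(s) → 1 output row(s).
- v row (venue_id=8, bucket=TH): no match → kept, b columns NULL.
- v row (venue_id=7, bucket=TH): no match → kept, b columns NULL.
- v row (venue_id=8, bucket=TH): no match → kept, b columns NULL.
- v row (venue_id=7, bucket=KW): no match → kept, b columns NULL.
- v row (venue_id=1, bucket=KW): matches 2 b row(s) → 2 output row(s).
- v row (venue_id=6, bucket=TH): no match → kept, b columns NULL.
- v row (venue_id=5, bucket=KW): no match → kept, b columns NULL.
- v row (venue_id=6, bucket=KW): no match → kept, b columns NULL.
After projecting and ordering:
b.venue_id | b.attendees | v.vname | b.bucket
1 | 60 | Theater | KW
1 | 69 | Theater | KW
3 | 155 | Loft | TH
NULL | NULL | Dome | NULL
NULL | NULL | Dome | NULL
NULL | NULL | HallB | NULL
NULL | NULL | Loft | NULL
NULL | NULL | Loft | NULL
NULL | NULL | Pavilion | NULL
NULL | NULL | NULL | NULL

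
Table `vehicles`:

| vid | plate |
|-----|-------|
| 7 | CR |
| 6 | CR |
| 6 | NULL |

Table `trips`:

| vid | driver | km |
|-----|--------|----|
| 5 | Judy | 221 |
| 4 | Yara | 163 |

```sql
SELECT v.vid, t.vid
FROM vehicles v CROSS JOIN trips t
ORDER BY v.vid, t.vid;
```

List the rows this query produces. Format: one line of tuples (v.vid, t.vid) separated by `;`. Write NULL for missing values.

(6, 4); (6, 4); (6, 5); (6, 5); (7, 4); (7, 5)

CROSS JOIN pairs every row of `vehicles` with every row of `trips`: 3 × 2 = 6 rows.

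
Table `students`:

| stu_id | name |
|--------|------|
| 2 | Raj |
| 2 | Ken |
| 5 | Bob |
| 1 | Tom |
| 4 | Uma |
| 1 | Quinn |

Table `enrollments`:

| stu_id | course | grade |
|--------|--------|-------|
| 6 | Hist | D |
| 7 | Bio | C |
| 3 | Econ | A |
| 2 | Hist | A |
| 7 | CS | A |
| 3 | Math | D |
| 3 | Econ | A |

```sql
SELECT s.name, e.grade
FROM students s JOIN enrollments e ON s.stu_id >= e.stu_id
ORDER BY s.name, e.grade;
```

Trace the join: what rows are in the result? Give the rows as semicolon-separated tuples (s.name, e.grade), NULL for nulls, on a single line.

(Bob, A); (Bob, A); (Bob, A); (Bob, D); (Ken, A); (Raj, A); (Uma, A); (Uma, A); (Uma, A); (Uma, D)

INNER JOIN keeps only pairs where the ON condition holds.
Matching on s.stu_id >= e.stu_id.
Matched pairs: 10.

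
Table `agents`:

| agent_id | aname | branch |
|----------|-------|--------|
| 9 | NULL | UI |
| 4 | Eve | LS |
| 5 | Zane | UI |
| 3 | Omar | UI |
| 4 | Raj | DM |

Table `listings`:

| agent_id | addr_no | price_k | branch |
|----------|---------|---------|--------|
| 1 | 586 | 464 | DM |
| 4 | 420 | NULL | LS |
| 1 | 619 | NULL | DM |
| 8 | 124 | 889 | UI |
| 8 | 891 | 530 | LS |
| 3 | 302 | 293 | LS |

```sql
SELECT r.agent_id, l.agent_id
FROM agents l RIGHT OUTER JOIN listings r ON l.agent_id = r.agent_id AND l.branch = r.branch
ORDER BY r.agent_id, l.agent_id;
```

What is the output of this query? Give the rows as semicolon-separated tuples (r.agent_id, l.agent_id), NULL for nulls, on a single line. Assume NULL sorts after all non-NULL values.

(1, NULL); (1, NULL); (3, NULL); (4, 4); (8, NULL); (8, NULL)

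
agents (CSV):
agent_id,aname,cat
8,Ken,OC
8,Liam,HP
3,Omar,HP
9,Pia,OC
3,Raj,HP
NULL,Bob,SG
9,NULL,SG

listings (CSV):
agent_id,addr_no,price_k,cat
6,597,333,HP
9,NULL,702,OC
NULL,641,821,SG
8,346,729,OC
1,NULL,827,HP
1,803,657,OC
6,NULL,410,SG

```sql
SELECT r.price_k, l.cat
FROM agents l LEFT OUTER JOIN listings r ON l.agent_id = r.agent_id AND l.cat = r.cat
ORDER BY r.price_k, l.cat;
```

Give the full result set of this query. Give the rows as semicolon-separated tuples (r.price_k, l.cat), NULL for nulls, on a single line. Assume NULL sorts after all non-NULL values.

LEFT JOIN keeps every row from `agents`; unmatched rows get NULL for `listings`'s columns.
Matching on l.agent_id = r.agent_id AND l.cat = r.cat. A NULL in a compared column never satisfies the condition.
- l (agent_id=8, cat=OC) pairs with 1 row(s) of r.
- l (agent_id=8, cat=HP) has no partner → padded with NULL.
- l (agent_id=3, cat=HP) has no partner → padded with NULL.
- l (agent_id=9, cat=OC) pairs with 1 row(s) of r.
- l (agent_id=3, cat=HP) has no partner → padded with NULL.
- l (agent_id=NULL, cat=SG) has no partner → padded with NULL.
- l (agent_id=9, cat=SG) has no partner → padded with NULL.
After projecting and ordering:
r.price_k | l.cat
702 | OC
729 | OC
NULL | HP
NULL | HP
NULL | HP
NULL | SG
NULL | SG

(702, OC); (729, OC); (NULL, HP); (NULL, HP); (NULL, HP); (NULL, SG); (NULL, SG)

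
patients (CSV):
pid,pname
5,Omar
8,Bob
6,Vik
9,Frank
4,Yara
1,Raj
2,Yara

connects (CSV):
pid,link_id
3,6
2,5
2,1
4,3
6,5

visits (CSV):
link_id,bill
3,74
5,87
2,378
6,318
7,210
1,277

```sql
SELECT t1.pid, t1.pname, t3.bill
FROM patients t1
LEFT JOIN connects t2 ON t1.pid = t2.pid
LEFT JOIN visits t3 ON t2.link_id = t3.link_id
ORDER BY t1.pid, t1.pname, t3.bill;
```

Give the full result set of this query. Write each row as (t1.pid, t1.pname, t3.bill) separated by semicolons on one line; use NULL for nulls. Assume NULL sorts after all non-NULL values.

(1, Raj, NULL); (2, Yara, 87); (2, Yara, 277); (4, Yara, 74); (5, Omar, NULL); (6, Vik, 87); (8, Bob, NULL); (9, Frank, NULL)

Step 1 — t1 LEFT JOIN t2 on pid → 8 row(s).
Then LEFT JOIN `visits t3` on link_id: each of those 8 rows is kept; rows whose t2.link_id has no match in t3 get NULL for t3's columns.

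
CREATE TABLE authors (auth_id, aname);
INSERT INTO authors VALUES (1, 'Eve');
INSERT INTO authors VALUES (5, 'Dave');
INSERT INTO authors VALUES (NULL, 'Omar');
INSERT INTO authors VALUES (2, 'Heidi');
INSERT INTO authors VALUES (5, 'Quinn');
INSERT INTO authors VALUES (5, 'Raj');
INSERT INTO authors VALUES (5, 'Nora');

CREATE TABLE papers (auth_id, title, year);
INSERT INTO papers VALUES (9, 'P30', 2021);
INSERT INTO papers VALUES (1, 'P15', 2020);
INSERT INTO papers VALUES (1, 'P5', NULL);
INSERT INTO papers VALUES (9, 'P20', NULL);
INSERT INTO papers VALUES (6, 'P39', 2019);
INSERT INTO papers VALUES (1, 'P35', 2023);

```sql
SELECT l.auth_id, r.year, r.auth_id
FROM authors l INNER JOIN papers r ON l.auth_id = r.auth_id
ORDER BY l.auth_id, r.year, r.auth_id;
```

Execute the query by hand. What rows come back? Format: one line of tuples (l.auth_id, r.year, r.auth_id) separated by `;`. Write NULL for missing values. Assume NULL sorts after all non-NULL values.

INNER JOIN keeps only pairs where the ON condition holds.
Matching on l.auth_id = r.auth_id. A NULL in a compared column never satisfies the condition.
- l (auth_id=1) pairs with 3 row(s) of r.
- l (auth_id=5) has no partner → excluded.
- l (auth_id=NULL) has no partner → excluded.
- l (auth_id=2) has no partner → excluded.
- l (auth_id=5) has no partner → excluded.
- l (auth_id=5) has no partner → excluded.
- l (auth_id=5) has no partner → excluded.
After projecting and ordering:
l.auth_id | r.year | r.auth_id
1 | 2020 | 1
1 | 2023 | 1
1 | NULL | 1

(1, 2020, 1); (1, 2023, 1); (1, NULL, 1)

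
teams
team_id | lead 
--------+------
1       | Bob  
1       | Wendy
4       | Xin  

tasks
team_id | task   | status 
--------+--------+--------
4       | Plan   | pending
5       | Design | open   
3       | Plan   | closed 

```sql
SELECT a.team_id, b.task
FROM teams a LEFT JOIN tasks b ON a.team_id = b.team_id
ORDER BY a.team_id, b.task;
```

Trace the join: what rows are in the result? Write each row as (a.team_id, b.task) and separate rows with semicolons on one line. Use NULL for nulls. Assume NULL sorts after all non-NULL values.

LEFT JOIN keeps every row from `teams`; unmatched rows get NULL for `tasks`'s columns.
Matching on a.team_id = b.team_id.
- a[0] team_id=1 → no match; kept with NULLs on the b side.
- a[1] team_id=1 → no match; kept with NULLs on the b side.
- a[2] team_id=4 → 1 match(es) in b → 1 row(s).
After projecting and ordering:
a.team_id | b.task
1 | NULL
1 | NULL
4 | Plan

(1, NULL); (1, NULL); (4, Plan)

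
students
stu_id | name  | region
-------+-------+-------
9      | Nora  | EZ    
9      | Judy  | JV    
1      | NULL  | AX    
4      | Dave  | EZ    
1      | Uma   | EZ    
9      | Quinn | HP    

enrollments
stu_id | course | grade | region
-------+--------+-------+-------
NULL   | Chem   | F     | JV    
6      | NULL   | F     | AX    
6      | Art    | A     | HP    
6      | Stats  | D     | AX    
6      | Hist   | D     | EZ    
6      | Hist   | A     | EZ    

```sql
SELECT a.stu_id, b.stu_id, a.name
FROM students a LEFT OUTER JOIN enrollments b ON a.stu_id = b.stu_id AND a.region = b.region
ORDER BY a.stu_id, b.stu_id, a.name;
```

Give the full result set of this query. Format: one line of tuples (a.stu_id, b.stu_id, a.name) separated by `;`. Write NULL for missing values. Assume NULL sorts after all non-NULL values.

(1, NULL, Uma); (1, NULL, NULL); (4, NULL, Dave); (9, NULL, Judy); (9, NULL, Nora); (9, NULL, Quinn)

LEFT JOIN keeps every row from `students`; unmatched rows get NULL for `enrollments`'s columns.
Matching on a.stu_id = b.stu_id AND a.region = b.region. A NULL in a compared column never satisfies the condition.
- a[0] stu_id=9, region=EZ → no match; kept with NULLs on the b side.
- a[1] stu_id=9, region=JV → no match; kept with NULLs on the b side.
- a[2] stu_id=1, region=AX → no match; kept with NULLs on the b side.
- a[3] stu_id=4, region=EZ → no match; kept with NULLs on the b side.
- a[4] stu_id=1, region=EZ → no match; kept with NULLs on the b side.
- a[5] stu_id=9, region=HP → no match; kept with NULLs on the b side.
After projecting and ordering:
a.stu_id | b.stu_id | a.name
1 | NULL | Uma
1 | NULL | NULL
4 | NULL | Dave
9 | NULL | Judy
9 | NULL | Nora
9 | NULL | Quinn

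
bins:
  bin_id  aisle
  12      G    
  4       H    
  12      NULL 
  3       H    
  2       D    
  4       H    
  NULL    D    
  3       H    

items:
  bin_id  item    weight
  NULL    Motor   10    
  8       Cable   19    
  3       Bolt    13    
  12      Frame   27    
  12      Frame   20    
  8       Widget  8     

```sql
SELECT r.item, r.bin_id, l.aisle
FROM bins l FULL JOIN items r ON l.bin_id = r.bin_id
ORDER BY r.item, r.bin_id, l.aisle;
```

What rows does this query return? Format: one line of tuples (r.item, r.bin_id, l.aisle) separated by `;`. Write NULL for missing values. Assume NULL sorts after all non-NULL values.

FULL OUTER JOIN keeps every row from both sides; unmatched rows get NULL for the other side's columns.
Matching on l.bin_id = r.bin_id. A NULL in a compared column never satisfies the condition.
Matched pairs: 6; unmatched l rows kept: 4; unmatched r rows kept: 3.

(Bolt, 3, H); (Bolt, 3, H); (Cable, 8, NULL); (Frame, 12, G); (Frame, 12, G); (Frame, 12, NULL); (Frame, 12, NULL); (Motor, NULL, NULL); (Widget, 8, NULL); (NULL, NULL, D); (NULL, NULL, D); (NULL, NULL, H); (NULL, NULL, H)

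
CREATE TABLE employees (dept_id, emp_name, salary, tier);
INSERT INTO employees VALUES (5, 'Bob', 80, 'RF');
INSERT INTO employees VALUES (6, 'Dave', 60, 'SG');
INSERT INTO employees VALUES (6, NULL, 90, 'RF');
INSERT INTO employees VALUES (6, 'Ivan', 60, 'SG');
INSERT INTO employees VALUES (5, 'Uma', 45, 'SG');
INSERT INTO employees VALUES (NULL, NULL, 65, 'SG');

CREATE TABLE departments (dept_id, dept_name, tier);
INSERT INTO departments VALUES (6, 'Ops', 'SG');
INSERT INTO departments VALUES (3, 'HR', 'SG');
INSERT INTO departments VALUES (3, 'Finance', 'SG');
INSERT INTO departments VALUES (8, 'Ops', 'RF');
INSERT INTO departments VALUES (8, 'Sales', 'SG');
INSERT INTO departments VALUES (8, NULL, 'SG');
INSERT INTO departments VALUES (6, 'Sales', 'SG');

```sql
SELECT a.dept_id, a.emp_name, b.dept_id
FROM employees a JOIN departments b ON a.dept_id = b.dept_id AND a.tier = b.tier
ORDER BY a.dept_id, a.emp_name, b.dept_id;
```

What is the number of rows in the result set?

INNER JOIN keeps only pairs where the ON condition holds.
Matching on a.dept_id = b.dept_id AND a.tier = b.tier. A NULL in a compared column never satisfies the condition.
- a (dept_id=5, tier=RF) has no partner → excluded.
- a (dept_id=6, tier=SG) pairs with 2 row(s) of b.
- a (dept_id=6, tier=RF) has no partner → excluded.
- a (dept_id=6, tier=SG) pairs with 2 row(s) of b.
- a (dept_id=5, tier=SG) has no partner → excluded.
- a (dept_id=NULL, tier=SG) has no partner → excluded.
Total: 4 rows.

4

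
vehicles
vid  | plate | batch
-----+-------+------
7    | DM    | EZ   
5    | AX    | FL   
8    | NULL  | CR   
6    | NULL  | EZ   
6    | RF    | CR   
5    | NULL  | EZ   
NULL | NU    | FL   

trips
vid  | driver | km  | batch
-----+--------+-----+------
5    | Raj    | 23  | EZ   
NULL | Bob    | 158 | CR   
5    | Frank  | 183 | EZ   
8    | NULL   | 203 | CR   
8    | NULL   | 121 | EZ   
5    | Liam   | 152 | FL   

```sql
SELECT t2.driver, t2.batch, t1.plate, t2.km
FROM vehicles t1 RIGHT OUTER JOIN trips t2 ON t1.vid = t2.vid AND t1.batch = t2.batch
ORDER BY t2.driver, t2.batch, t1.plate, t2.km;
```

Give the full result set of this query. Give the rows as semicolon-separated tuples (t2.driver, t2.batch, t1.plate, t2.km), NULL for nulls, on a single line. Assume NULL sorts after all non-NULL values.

RIGHT JOIN keeps every row from `trips`; unmatched rows get NULL for `vehicles`'s columns.
Matching on t1.vid = t2.vid AND t1.batch = t2.batch. A NULL in a compared column never satisfies the condition.
- vid=7, batch=EZ: no matching t2 row.
- vid=5, batch=FL: 1 matching t2 row(s), so 1 row(s) emitted.
- vid=8, batch=CR: 1 matching t2 row(s), so 1 row(s) emitted.
- vid=6, batch=EZ: no matching t2 row.
- vid=6, batch=CR: no matching t2 row.
- vid=5, batch=EZ: 2 matching t2 row(s), so 2 row(s) emitted.
- vid=NULL, batch=FL: no matching t2 row.
- 2 t2 row(s) had no t1 match → kept, t1 columns NULL.
After projecting and ordering:
t2.driver | t2.batch | t1.plate | t2.km
Bob | CR | NULL | 158
Frank | EZ | NULL | 183
Liam | FL | AX | 152
Raj | EZ | NULL | 23
NULL | CR | NULL | 203
NULL | EZ | NULL | 121

(Bob, CR, NULL, 158); (Frank, EZ, NULL, 183); (Liam, FL, AX, 152); (Raj, EZ, NULL, 23); (NULL, CR, NULL, 203); (NULL, EZ, NULL, 121)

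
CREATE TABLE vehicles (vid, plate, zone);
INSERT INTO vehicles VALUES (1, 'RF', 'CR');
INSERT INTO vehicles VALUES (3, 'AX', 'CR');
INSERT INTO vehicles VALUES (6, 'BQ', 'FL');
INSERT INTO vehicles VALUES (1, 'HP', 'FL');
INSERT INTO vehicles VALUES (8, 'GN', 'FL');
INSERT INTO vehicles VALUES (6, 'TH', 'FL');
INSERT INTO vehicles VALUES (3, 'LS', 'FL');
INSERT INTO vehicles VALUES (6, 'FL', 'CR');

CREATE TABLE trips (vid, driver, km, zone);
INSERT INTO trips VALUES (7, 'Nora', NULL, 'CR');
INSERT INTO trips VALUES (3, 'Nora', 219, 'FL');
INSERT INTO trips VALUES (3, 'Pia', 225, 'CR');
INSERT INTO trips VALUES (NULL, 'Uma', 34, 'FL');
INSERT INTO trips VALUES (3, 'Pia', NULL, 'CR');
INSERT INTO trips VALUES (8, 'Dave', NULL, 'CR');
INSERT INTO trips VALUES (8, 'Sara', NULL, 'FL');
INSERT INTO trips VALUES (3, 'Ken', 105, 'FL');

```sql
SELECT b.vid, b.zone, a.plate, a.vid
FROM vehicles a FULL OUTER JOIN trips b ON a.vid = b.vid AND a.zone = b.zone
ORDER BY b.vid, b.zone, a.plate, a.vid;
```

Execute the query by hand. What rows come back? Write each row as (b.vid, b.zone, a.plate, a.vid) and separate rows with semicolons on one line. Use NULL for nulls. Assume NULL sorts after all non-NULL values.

FULL OUTER JOIN keeps every row from both sides; unmatched rows get NULL for the other side's columns.
Matching on a.vid = b.vid AND a.zone = b.zone. A NULL in a compared column never satisfies the condition.
- vid=1, zone=CR: no b row matches, row kept with b columns NULL.
- vid=3, zone=CR: 2 matching b row(s), so 2 row(s) emitted.
- vid=6, zone=FL: no b row matches, row kept with b columns NULL.
- vid=1, zone=FL: no b row matches, row kept with b columns NULL.
- vid=8, zone=FL: 1 matching b row(s), so 1 row(s) emitted.
- vid=6, zone=FL: no b row matches, row kept with b columns NULL.
- vid=3, zone=FL: 2 matching b row(s), so 2 row(s) emitted.
- vid=6, zone=CR: no b row matches, row kept with b columns NULL.
- 3 b row(s) had no a match → kept, a columns NULL.

(3, CR, AX, 3); (3, CR, AX, 3); (3, FL, LS, 3); (3, FL, LS, 3); (7, CR, NULL, NULL); (8, CR, NULL, NULL); (8, FL, GN, 8); (NULL, FL, NULL, NULL); (NULL, NULL, BQ, 6); (NULL, NULL, FL, 6); (NULL, NULL, HP, 1); (NULL, NULL, RF, 1); (NULL, NULL, TH, 6)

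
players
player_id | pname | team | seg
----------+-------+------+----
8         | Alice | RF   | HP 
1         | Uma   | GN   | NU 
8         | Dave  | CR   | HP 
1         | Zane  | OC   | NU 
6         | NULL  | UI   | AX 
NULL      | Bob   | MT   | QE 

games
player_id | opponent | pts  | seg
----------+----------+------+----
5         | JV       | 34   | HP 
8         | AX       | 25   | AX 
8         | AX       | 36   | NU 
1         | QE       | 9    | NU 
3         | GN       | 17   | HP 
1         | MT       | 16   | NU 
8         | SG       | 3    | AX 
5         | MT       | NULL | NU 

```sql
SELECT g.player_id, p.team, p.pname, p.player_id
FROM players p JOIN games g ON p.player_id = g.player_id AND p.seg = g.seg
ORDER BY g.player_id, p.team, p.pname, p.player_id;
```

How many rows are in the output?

INNER JOIN keeps only pairs where the ON condition holds.
Matching on p.player_id = g.player_id AND p.seg = g.seg. A NULL in a compared column never satisfies the condition.
- p (player_id=8, seg=HP) has no partner → excluded.
- p (player_id=1, seg=NU) pairs with 2 row(s) of g.
- p (player_id=8, seg=HP) has no partner → excluded.
- p (player_id=1, seg=NU) pairs with 2 row(s) of g.
- p (player_id=6, seg=AX) has no partner → excluded.
- p (player_id=NULL, seg=QE) has no partner → excluded.
Total: 4 rows.

4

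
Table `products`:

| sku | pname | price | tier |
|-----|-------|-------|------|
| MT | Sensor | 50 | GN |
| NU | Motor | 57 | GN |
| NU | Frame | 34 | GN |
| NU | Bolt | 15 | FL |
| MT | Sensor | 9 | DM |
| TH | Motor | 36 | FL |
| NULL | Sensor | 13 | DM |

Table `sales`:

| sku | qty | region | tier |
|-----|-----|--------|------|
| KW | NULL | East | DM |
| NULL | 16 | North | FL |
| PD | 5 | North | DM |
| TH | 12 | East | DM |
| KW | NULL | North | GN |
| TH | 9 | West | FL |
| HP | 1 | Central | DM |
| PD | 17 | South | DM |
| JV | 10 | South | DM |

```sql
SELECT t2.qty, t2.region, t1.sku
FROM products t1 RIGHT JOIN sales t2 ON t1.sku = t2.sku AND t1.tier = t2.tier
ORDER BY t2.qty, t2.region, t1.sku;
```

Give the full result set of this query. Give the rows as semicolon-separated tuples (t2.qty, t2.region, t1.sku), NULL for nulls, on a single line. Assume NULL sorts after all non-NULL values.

RIGHT JOIN keeps every row from `sales`; unmatched rows get NULL for `products`'s columns.
Matching on t1.sku = t2.sku AND t1.tier = t2.tier. A NULL in a compared column never satisfies the condition.
Matched pairs: 1; unmatched t2 rows kept: 8.

(1, Central, NULL); (5, North, NULL); (9, West, TH); (10, South, NULL); (12, East, NULL); (16, North, NULL); (17, South, NULL); (NULL, East, NULL); (NULL, North, NULL)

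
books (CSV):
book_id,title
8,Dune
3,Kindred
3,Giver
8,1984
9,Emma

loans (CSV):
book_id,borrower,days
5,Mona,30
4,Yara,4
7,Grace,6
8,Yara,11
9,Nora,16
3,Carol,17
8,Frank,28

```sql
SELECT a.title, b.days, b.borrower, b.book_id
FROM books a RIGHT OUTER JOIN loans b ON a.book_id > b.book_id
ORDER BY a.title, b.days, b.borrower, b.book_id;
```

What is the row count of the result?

RIGHT JOIN keeps every row from `loans`; unmatched rows get NULL for `books`'s columns.
Matching on a.book_id > b.book_id.
- a[0] book_id=8 → 4 match(es) in b → 4 row(s).
- a[1] book_id=3 → no match.
- a[2] book_id=3 → no match.
- a[3] book_id=8 → 4 match(es) in b → 4 row(s).
- a[4] book_id=9 → 6 match(es) in b → 6 row(s).
- 1 b row(s) had no a match → kept, a columns NULL.
Total: 14 matched + 1 padded = 15 rows.

15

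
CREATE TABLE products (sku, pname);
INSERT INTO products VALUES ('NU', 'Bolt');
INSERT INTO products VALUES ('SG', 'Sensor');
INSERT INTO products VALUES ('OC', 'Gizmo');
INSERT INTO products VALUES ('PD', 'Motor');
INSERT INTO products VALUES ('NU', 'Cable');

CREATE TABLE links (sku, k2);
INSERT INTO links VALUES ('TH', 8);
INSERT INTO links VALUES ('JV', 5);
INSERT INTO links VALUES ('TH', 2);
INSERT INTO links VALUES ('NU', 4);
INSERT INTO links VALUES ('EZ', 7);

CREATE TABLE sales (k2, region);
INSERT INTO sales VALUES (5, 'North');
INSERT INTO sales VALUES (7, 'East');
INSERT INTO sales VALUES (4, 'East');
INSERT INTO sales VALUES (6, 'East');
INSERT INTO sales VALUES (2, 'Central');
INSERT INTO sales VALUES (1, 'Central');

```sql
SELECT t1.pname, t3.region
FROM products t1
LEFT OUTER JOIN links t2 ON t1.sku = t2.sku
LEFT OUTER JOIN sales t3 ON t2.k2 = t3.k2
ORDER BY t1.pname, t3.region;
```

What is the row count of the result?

5

Joins associate left-to-right: products LEFT JOIN links on sku gives 5 intermediate row(s).
Then LEFT JOIN `sales t3` on k2: each of those 5 rows is kept; rows whose t2.k2 has no match in t3 get NULL for t3's columns.
Result: 5 row(s).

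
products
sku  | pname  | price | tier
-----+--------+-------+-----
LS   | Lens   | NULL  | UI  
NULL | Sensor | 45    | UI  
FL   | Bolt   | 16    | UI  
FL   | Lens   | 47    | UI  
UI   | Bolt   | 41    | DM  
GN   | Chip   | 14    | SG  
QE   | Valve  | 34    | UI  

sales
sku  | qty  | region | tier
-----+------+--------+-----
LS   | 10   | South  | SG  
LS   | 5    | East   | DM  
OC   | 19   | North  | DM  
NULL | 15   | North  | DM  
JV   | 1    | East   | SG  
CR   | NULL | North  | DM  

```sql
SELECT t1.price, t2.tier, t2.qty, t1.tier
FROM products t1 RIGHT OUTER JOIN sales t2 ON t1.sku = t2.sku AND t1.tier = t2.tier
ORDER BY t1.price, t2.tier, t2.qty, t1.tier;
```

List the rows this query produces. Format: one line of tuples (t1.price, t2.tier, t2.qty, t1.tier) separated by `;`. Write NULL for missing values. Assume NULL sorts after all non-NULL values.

(NULL, DM, 5, NULL); (NULL, DM, 15, NULL); (NULL, DM, 19, NULL); (NULL, DM, NULL, NULL); (NULL, SG, 1, NULL); (NULL, SG, 10, NULL)

RIGHT JOIN keeps every row from `sales`; unmatched rows get NULL for `products`'s columns.
Matching on t1.sku = t2.sku AND t1.tier = t2.tier. A NULL in a compared column never satisfies the condition.
Matched pairs: 0; unmatched t2 rows kept: 6.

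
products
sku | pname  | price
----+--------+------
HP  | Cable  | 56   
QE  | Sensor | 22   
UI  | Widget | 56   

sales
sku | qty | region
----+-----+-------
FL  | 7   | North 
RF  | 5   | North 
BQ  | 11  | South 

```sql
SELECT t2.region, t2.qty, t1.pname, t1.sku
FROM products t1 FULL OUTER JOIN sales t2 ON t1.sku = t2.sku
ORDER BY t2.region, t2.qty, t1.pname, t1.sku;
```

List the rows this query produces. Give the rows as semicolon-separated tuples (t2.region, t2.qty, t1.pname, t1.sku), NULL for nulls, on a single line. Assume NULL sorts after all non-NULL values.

(North, 5, NULL, NULL); (North, 7, NULL, NULL); (South, 11, NULL, NULL); (NULL, NULL, Cable, HP); (NULL, NULL, Sensor, QE); (NULL, NULL, Widget, UI)

FULL OUTER JOIN keeps every row from both sides; unmatched rows get NULL for the other side's columns.
Matching on t1.sku = t2.sku.
Matched pairs: 0; unmatched t1 rows kept: 3; unmatched t2 rows kept: 3.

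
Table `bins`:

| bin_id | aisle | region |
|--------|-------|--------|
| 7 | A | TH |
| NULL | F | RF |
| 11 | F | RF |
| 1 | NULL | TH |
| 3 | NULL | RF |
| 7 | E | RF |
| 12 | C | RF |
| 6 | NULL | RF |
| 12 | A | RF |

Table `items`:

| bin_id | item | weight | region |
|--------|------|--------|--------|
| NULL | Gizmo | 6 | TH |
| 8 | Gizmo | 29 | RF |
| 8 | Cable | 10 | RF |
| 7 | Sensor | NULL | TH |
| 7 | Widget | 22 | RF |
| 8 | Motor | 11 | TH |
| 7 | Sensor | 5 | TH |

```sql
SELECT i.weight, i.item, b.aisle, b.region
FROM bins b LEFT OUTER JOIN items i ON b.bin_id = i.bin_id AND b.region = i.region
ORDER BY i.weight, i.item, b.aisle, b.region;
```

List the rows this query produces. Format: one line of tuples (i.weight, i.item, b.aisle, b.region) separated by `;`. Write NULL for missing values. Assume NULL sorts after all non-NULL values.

LEFT JOIN keeps every row from `bins`; unmatched rows get NULL for `items`'s columns.
Matching on b.bin_id = i.bin_id AND b.region = i.region. A NULL in a compared column never satisfies the condition.
- b row (bin_id=7, region=TH): matches 2 i row(s) → 2 output row(s).
- b row (bin_id=NULL, region=RF): no match → kept, i columns NULL.
- b row (bin_id=11, region=RF): no match → kept, i columns NULL.
- b row (bin_id=1, region=TH): no match → kept, i columns NULL.
- b row (bin_id=3, region=RF): no match → kept, i columns NULL.
- b row (bin_id=7, region=RF): matches 1 i row(s) → 1 output row(s).
- b row (bin_id=12, region=RF): no match → kept, i columns NULL.
- b row (bin_id=6, region=RF): no match → kept, i columns NULL.
- b row (bin_id=12, region=RF): no match → kept, i columns NULL.
After projecting and ordering:
i.weight | i.item | b.aisle | b.region
5 | Sensor | A | TH
22 | Widget | E | RF
NULL | Sensor | A | TH
NULL | NULL | A | RF
NULL | NULL | C | RF
NULL | NULL | F | RF
NULL | NULL | F | RF
NULL | NULL | NULL | RF
NULL | NULL | NULL | RF
NULL | NULL | NULL | TH

(5, Sensor, A, TH); (22, Widget, E, RF); (NULL, Sensor, A, TH); (NULL, NULL, A, RF); (NULL, NULL, C, RF); (NULL, NULL, F, RF); (NULL, NULL, F, RF); (NULL, NULL, NULL, RF); (NULL, NULL, NULL, RF); (NULL, NULL, NULL, TH)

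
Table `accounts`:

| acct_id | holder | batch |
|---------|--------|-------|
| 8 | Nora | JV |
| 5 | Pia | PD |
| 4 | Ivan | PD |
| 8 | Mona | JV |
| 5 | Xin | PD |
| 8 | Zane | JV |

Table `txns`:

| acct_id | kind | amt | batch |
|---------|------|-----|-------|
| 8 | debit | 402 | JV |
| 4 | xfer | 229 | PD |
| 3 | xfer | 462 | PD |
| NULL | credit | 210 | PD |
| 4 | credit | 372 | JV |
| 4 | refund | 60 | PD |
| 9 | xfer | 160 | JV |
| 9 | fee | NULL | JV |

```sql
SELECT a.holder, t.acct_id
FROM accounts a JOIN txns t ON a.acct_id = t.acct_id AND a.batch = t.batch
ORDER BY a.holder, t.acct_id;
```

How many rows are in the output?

5

INNER JOIN keeps only pairs where the ON condition holds.
Matching on a.acct_id = t.acct_id AND a.batch = t.batch. A NULL in a compared column never satisfies the condition.
- a[0] acct_id=8, batch=JV → 1 match(es) in t → 1 row(s).
- a[1] acct_id=5, batch=PD → no match; dropped.
- a[2] acct_id=4, batch=PD → 2 match(es) in t → 2 row(s).
- a[3] acct_id=8, batch=JV → 1 match(es) in t → 1 row(s).
- a[4] acct_id=5, batch=PD → no match; dropped.
- a[5] acct_id=8, batch=JV → 1 match(es) in t → 1 row(s).
Total: 5 rows.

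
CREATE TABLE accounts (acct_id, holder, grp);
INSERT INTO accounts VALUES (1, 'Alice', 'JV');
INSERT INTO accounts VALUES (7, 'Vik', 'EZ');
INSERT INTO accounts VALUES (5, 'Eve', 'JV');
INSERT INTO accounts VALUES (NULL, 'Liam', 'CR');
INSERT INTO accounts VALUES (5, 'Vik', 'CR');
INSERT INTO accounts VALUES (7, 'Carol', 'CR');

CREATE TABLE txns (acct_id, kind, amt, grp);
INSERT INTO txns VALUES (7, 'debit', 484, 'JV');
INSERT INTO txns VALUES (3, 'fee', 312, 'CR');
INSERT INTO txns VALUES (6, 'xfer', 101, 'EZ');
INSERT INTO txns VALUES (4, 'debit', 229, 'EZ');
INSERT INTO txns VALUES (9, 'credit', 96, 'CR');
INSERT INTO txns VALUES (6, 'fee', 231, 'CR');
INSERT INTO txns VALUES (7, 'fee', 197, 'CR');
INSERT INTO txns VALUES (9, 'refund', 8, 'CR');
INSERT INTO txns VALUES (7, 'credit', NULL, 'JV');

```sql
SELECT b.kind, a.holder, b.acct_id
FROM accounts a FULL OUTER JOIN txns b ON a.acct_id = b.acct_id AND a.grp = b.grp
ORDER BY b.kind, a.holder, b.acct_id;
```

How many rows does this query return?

FULL OUTER JOIN keeps every row from both sides; unmatched rows get NULL for the other side's columns.
Matching on a.acct_id = b.acct_id AND a.grp = b.grp. A NULL in a compared column never satisfies the condition.
Matched pairs: 1; unmatched a rows kept: 5; unmatched b rows kept: 8.
Total: 1 matched + 13 padded = 14 rows.

14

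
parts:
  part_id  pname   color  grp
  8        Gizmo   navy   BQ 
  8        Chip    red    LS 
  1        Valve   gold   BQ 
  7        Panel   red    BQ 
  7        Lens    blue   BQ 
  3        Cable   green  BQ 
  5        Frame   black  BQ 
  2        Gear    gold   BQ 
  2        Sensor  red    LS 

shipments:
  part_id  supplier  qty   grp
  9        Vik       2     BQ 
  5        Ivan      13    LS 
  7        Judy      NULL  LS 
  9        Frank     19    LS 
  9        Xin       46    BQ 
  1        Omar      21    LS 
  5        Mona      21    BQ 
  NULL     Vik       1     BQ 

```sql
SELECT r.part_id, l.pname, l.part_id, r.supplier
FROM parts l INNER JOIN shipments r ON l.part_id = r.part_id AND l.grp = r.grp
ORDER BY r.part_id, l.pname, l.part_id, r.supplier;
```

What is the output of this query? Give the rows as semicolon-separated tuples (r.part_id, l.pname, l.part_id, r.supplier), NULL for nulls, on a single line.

(5, Frame, 5, Mona)

INNER JOIN keeps only pairs where the ON condition holds.
Matching on l.part_id = r.part_id AND l.grp = r.grp. A NULL in a compared column never satisfies the condition.
Matched pairs: 1.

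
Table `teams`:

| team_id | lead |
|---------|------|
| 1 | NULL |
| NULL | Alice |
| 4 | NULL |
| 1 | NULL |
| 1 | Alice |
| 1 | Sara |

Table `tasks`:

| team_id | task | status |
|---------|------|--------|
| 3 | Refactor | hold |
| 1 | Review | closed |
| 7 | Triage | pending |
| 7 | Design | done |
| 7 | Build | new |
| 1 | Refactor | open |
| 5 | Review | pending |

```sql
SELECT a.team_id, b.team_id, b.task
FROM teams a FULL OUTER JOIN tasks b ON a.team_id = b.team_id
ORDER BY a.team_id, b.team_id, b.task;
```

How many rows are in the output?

FULL OUTER JOIN keeps every row from both sides; unmatched rows get NULL for the other side's columns.
Matching on a.team_id = b.team_id. A NULL in a compared column never satisfies the condition.
- a row (team_id=1): matches 2 b row(s) → 2 output row(s).
- a row (team_id=NULL): no match → kept, b columns NULL.
- a row (team_id=4): no match → kept, b columns NULL.
- a row (team_id=1): matches 2 b row(s) → 2 output row(s).
- a row (team_id=1): matches 2 b row(s) → 2 output row(s).
- a row (team_id=1): matches 2 b row(s) → 2 output row(s).
- 5 b row(s) had no a match → kept, a columns NULL.
Total: 8 matched + 7 padded = 15 rows.

15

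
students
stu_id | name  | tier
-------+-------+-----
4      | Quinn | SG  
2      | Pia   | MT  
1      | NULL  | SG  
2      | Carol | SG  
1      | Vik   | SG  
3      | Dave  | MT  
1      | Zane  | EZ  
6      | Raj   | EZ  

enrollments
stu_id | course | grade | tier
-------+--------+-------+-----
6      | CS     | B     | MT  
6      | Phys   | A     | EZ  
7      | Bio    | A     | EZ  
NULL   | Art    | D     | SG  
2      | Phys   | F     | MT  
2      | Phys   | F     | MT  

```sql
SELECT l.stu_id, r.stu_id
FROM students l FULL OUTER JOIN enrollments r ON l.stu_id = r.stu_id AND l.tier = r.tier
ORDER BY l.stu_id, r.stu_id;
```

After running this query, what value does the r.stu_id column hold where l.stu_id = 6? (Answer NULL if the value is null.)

FULL OUTER JOIN keeps every row from both sides; unmatched rows get NULL for the other side's columns.
Matching on l.stu_id = r.stu_id AND l.tier = r.tier. A NULL in a compared column never satisfies the condition.
- l (stu_id=4, tier=SG) has no partner → padded with NULL.
- l (stu_id=2, tier=MT) pairs with 2 row(s) of r.
- l (stu_id=1, tier=SG) has no partner → padded with NULL.
- l (stu_id=2, tier=SG) has no partner → padded with NULL.
- l (stu_id=1, tier=SG) has no partner → padded with NULL.
- l (stu_id=3, tier=MT) has no partner → padded with NULL.
- l (stu_id=1, tier=EZ) has no partner → padded with NULL.
- l (stu_id=6, tier=EZ) pairs with 1 row(s) of r.
- 3 row(s) from r found no l partner → padded with NULL.

6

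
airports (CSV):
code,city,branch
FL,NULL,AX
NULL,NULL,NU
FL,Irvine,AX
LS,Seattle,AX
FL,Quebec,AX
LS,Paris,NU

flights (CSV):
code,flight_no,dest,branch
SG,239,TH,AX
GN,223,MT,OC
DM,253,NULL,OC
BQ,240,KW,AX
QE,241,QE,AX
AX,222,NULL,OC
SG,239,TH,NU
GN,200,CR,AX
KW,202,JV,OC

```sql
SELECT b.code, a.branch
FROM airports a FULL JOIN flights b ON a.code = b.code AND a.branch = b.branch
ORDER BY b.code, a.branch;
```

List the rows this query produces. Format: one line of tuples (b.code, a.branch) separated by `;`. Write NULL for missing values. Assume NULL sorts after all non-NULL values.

FULL OUTER JOIN keeps every row from both sides; unmatched rows get NULL for the other side's columns.
Matching on a.code = b.code AND a.branch = b.branch. A NULL in a compared column never satisfies the condition.
- code=FL, branch=AX: no b row matches, row kept with b columns NULL.
- code=NULL, branch=NU: no b row matches, row kept with b columns NULL.
- code=FL, branch=AX: no b row matches, row kept with b columns NULL.
- code=LS, branch=AX: no b row matches, row kept with b columns NULL.
- code=FL, branch=AX: no b row matches, row kept with b columns NULL.
- code=LS, branch=NU: no b row matches, row kept with b columns NULL.
- 9 b row(s) had no a match → kept, a columns NULL.

(AX, NULL); (BQ, NULL); (DM, NULL); (GN, NULL); (GN, NULL); (KW, NULL); (QE, NULL); (SG, NULL); (SG, NULL); (NULL, AX); (NULL, AX); (NULL, AX); (NULL, AX); (NULL, NU); (NULL, NU)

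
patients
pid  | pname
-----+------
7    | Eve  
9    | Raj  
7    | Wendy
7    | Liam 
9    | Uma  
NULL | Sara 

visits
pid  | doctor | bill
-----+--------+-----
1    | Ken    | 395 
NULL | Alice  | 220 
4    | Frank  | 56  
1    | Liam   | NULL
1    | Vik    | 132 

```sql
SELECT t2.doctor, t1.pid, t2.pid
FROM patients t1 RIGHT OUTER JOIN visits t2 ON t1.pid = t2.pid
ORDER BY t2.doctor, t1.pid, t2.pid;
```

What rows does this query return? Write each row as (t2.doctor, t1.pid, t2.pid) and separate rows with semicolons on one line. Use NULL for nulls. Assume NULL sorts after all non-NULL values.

RIGHT JOIN keeps every row from `visits`; unmatched rows get NULL for `patients`'s columns.
Matching on t1.pid = t2.pid. A NULL in a compared column never satisfies the condition.
- t1 row (pid=7): no match.
- t1 row (pid=9): no match.
- t1 row (pid=7): no match.
- t1 row (pid=7): no match.
- t1 row (pid=9): no match.
- t1 row (pid=NULL): no match.
- 5 t2 row(s) had no t1 match → kept, t1 columns NULL.
After projecting and ordering:
t2.doctor | t1.pid | t2.pid
Alice | NULL | NULL
Frank | NULL | 4
Ken | NULL | 1
Liam | NULL | 1
Vik | NULL | 1

(Alice, NULL, NULL); (Frank, NULL, 4); (Ken, NULL, 1); (Liam, NULL, 1); (Vik, NULL, 1)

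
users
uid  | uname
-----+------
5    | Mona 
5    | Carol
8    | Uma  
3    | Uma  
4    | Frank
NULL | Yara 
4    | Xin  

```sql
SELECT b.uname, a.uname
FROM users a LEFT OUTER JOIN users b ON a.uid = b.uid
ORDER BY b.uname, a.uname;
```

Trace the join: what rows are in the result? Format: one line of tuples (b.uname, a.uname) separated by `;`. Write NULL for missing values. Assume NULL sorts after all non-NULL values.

(Carol, Carol); (Carol, Mona); (Frank, Frank); (Frank, Xin); (Mona, Carol); (Mona, Mona); (Uma, Uma); (Uma, Uma); (Xin, Frank); (Xin, Xin); (NULL, Yara)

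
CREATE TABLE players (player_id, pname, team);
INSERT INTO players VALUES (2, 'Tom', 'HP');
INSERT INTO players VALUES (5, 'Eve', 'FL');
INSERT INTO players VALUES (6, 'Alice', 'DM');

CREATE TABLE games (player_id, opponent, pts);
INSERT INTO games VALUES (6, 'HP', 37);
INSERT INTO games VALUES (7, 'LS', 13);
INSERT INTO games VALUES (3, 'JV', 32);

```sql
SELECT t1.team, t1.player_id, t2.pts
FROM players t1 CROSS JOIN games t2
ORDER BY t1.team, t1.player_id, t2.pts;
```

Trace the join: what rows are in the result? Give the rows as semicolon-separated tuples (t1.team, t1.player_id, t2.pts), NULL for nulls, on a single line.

(DM, 6, 13); (DM, 6, 32); (DM, 6, 37); (FL, 5, 13); (FL, 5, 32); (FL, 5, 37); (HP, 2, 13); (HP, 2, 32); (HP, 2, 37)

CROSS JOIN pairs every row of `players` with every row of `games`: 3 × 3 = 9 rows.
After projecting and ordering:
t1.team | t1.player_id | t2.pts
DM | 6 | 13
DM | 6 | 32
DM | 6 | 37
FL | 5 | 13
FL | 5 | 32
FL | 5 | 37
HP | 2 | 13
HP | 2 | 32
HP | 2 | 37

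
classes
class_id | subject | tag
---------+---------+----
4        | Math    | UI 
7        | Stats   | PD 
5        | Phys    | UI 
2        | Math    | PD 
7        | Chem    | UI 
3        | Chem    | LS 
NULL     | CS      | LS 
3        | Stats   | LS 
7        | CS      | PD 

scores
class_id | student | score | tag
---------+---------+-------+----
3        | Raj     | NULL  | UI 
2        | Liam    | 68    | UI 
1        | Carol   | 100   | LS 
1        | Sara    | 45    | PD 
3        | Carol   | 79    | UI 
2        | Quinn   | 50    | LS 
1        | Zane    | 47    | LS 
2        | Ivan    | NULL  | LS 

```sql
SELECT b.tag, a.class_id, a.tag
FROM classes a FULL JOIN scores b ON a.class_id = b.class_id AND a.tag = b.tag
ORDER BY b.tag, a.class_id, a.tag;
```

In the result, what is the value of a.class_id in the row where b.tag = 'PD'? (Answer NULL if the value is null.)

FULL OUTER JOIN keeps every row from both sides; unmatched rows get NULL for the other side's columns.
Matching on a.class_id = b.class_id AND a.tag = b.tag. A NULL in a compared column never satisfies the condition.
Matched pairs: 0; unmatched a rows kept: 9; unmatched b rows kept: 8.

NULL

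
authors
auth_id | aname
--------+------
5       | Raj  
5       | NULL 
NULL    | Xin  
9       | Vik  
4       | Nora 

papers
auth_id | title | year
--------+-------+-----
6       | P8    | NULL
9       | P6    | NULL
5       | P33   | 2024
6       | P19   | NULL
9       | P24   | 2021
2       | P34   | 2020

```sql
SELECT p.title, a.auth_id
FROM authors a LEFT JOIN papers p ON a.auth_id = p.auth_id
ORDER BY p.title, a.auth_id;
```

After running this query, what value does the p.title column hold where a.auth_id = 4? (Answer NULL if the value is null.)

LEFT JOIN keeps every row from `authors`; unmatched rows get NULL for `papers`'s columns.
Matching on a.auth_id = p.auth_id. A NULL in a compared column never satisfies the condition.
- a (auth_id=5) pairs with 1 row(s) of p.
- a (auth_id=5) pairs with 1 row(s) of p.
- a (auth_id=NULL) has no partner → padded with NULL.
- a (auth_id=9) pairs with 2 row(s) of p.
- a (auth_id=4) has no partner → padded with NULL.

NULL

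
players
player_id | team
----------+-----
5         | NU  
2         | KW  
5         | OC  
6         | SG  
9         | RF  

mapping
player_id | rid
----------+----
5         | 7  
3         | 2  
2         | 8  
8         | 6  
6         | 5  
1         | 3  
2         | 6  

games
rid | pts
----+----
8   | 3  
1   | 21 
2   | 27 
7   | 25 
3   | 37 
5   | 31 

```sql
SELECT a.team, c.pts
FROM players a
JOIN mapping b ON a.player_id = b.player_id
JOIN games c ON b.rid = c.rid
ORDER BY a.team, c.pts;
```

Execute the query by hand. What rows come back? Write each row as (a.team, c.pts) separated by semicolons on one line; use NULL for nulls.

(KW, 3); (NU, 25); (OC, 25); (SG, 31)

Step 1 — a INNER JOIN b on player_id → 5 row(s).
Then INNER JOIN `games c` on rid: keep only rows whose b.rid appears in c.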